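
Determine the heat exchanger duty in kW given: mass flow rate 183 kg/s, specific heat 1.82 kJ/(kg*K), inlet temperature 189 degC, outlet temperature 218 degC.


Q = m_dot * cp * delta_T
delta_T = 218 - 189 = 29 K
Q = 183 * 1.82 * 29
= 333.06 * 29
= 9658.74 kW

9658.74 kW


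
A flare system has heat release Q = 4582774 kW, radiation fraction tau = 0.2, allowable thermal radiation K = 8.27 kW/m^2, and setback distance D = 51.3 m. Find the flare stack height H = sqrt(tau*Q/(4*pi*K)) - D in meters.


tau*Q/(4*pi*K) = 0.2 * 4582774 / (4 * pi * 8.27) = 8819.48
sqrt(8819.48) = 93.9121
H = 93.9121 - 51.3 = 42.61

42.61 m


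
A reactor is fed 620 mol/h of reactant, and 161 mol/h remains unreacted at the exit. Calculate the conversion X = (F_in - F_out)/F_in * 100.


X = (F_in - F_out) / F_in * 100
Moles reacted = 620 - 161 = 459
X = 459 / 620 * 100
= 0.7403 * 100
= 74.03 %

74.03 %


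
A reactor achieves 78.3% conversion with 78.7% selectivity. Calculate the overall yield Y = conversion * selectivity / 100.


Overall yield = conversion (%) * selectivity (%) / 100
Conversion = 78.3%, Selectivity = 78.7%
Y = 78.3 * 78.7 / 100
= 61.6221 %

61.6221 %


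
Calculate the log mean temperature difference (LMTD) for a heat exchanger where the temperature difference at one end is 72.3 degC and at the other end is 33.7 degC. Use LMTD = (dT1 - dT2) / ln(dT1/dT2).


LMTD = (dT1 - dT2) / ln(dT1/dT2)
= (72.3 - 33.7) / ln(72.3 / 33.7) = 38.6 / 0.763326 = 50.57

50.57 degC


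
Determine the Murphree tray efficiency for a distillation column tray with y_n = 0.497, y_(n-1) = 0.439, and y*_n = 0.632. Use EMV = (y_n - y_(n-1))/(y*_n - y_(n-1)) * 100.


Murphree vapor efficiency: EMV = (y_n - y_(n-1)) / (y*_n - y_(n-1)) * 100
EMV = (0.497 - 0.439) / (0.632 - 0.439) * 100 = 0.058 / 0.193 * 100 = 30.05

30.05 %


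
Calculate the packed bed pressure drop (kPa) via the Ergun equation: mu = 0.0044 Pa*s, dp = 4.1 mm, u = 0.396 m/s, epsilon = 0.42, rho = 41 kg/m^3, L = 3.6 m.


dp = 4.1 mm = 0.0041 m
Viscous term = 150*0.0044*0.396*(1-0.42)^2 / (0.0041^2*0.42^3) = 70595.9
Inertial term = 1.75*41*0.396^2*(1-0.42) / (0.0041*0.42^3) = 21483.7
dP/L = 70595.9 + 21483.7 = 92079.6 Pa/m
dP = 92079.6 * 3.6 / 1000 = 331.5 kPa

331.5 kPa


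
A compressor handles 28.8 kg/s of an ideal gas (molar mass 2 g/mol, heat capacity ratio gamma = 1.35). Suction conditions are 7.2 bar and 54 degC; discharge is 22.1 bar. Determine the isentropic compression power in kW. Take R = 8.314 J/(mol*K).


Isentropic work: W = m*(gamma/(gamma-1))*(R*T1/MW)*((P2/P1)^((gamma-1)/gamma) - 1)
T1 = 54 + 273.15 = 327.15 K
Pressure ratio = 22.1 / 7.2 = 3.06944
Exponent = (1.35 - 1)/1.35 = 0.259259
(P2/P1)^exp - 1 = 3.06944^0.259259 - 1 = 0.33744
W = 28.8 * 1.35 / 0.35 * 8.314 * 327.15 / 2 * 0.33744 = 50980

50980 kW


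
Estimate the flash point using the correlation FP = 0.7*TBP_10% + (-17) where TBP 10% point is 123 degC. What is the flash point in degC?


FP = 0.7 * 123 + (-17) = 69.1

69.1 degC


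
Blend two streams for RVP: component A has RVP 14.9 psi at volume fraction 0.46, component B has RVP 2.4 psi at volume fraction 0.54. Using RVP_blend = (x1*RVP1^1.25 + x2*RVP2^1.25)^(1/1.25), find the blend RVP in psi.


Chevron index: RVP_blend = (sum xi*RVPi^1.25)^(1/1.25)
RVP^1.25 terms: 0.46 * 14.9^1.25 + 0.54 * 2.4^1.25 = 15.0792
RVP_blend = 15.0792^(1/1.25) = 8.764

8.764 psi


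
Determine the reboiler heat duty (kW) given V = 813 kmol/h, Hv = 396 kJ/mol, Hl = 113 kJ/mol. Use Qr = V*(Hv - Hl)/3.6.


Qr = 813 * (396 - 113) / 3.6 = 813 * 283 / 3.6 = 63910

63910 kW


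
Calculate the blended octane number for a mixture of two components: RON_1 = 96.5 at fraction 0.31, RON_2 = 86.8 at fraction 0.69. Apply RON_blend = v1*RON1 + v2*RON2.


Linear blending: RON_blend = sum(vi * RONi)
Contribution 1: 0.31 * 96.5 = 29.915
Contribution 2: 0.69 * 86.8 = 59.892
RON_blend = 29.915 + 59.892 = 89.807

89.807


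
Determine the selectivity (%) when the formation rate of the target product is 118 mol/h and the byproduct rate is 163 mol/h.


Selectivity = desired / (desired + undesired) * 100
Total products = 118 + 163 = 281 mol/h
S = 118 / 281 * 100
= 0.4199 * 100
= 41.99 %

41.99 %


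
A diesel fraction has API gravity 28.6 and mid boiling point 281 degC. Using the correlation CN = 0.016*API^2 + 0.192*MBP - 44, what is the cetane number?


CN = 0.016 * 28.6^2 + 0.192 * 281 - 44
CN = 13.08736 + 53.952 - 44 = 23.03936

23.03936


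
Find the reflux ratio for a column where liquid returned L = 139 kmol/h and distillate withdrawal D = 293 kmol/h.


Reflux ratio definition: R = L / D (liquid returned / distillate withdrawn)
L = 139 kmol/h, D = 293 kmol/h
R = 139 / 293 = 0.4744

0.4744


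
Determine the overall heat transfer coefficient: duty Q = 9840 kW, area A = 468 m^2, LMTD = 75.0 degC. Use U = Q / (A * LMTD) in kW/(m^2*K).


From Q = U*A*LMTD, U = Q / (A * LMTD)
U = 9840 / (468 * 75.0) = 9840 / 35100 = 0.2803

0.2803 kW/(m^2*K)


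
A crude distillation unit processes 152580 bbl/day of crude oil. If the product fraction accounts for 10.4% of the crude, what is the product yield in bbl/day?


Crude throughput = 152580 bbl/day
Fraction yield = 10.4%
yield = throughput * fraction / 100
yield = 152580 * 10.4 / 100 = 15868.32

15868.32 bbl/day


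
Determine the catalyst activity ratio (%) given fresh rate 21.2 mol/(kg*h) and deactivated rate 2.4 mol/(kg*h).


Activity (%) = (rate_used / rate_fresh) * 100
rate_used = 2.4, rate_fresh = 21.2
= (2.4 / 21.2) * 100
= 0.1132 * 100 = 11.32

11.32 %


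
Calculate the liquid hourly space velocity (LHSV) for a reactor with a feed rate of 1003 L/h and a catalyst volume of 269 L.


LHSV = volumetric feed rate / catalyst volume
= 1003 L/h / 269 L
= 3.729 h^-1

3.729 h^-1


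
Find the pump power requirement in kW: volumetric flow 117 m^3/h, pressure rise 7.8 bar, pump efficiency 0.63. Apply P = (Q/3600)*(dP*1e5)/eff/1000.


Q = 117 / 3600 = 0.0325 m^3/s
P = 0.0325 * (7.8 * 1e5) / 0.63 / 1000 = 40.24

40.24 kW


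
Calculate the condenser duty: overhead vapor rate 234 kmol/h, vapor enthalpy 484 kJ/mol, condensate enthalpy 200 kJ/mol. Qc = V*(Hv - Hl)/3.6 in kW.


Qc = 234 * (484 - 200) / 3.6 = 234 * 284 / 3.6 = 18460

18460 kW


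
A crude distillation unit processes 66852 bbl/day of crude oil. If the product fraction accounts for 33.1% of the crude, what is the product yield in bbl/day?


Crude throughput = 66852 bbl/day
Fraction yield = 33.1%
yield = throughput * fraction / 100
yield = 66852 * 33.1 / 100 = 22128.012

22128.012 bbl/day


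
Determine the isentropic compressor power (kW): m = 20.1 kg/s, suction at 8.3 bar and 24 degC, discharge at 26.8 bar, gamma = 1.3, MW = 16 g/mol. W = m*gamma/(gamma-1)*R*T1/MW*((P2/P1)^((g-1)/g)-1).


Isentropic work: W = m*(gamma/(gamma-1))*(R*T1/MW)*((P2/P1)^((gamma-1)/gamma) - 1)
T1 = 24 + 273.15 = 297.15 K
Pressure ratio = 26.8 / 8.3 = 3.22892
Exponent = (1.3 - 1)/1.3 = 0.230769
(P2/P1)^exp - 1 = 3.22892^0.230769 - 1 = 0.310614
W = 20.1 * 1.3 / 0.3 * 8.314 * 297.15 / 16 * 0.310614 = 4177

4177 kW


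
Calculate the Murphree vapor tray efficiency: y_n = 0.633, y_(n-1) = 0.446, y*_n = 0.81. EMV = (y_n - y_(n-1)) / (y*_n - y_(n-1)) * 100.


Murphree vapor efficiency: EMV = (y_n - y_(n-1)) / (y*_n - y_(n-1)) * 100
EMV = (0.633 - 0.446) / (0.81 - 0.446) * 100 = 0.187 / 0.364 * 100 = 51.37

51.37 %


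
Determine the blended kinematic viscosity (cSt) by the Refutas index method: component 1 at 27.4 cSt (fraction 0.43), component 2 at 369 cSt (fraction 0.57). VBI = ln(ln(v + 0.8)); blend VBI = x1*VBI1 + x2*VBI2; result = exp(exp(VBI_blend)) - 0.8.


Refutas method: VBN_i = 14.534*ln(ln(visc_i + 0.8)) + 10.975, blended linearly by mass fraction; since VBN is linear in VBI_i = ln(ln(visc_i + 0.8)) and the fractions sum to 1, blend VBI directly: visc = exp(exp(VBI_blend)) - 0.8
VBI_1 = ln(ln(27.4 + 0.8)) = 1.20577
VBI_2 = ln(ln(369 + 0.8)) = 1.77715
VBI_blend = 0.43 * 1.20577 + 0.57 * 1.77715 = 1.53146
visc_blend = exp(exp(1.53146)) - 0.8 = 101.2

101.2 cSt


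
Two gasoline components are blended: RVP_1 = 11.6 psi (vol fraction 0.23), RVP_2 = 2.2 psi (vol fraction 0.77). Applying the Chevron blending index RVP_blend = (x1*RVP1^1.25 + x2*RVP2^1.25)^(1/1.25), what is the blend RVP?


Chevron index: RVP_blend = (sum xi*RVPi^1.25)^(1/1.25)
RVP^1.25 terms: 0.23 * 11.6^1.25 + 0.77 * 2.2^1.25 = 6.98689
RVP_blend = 6.98689^(1/1.25) = 4.736

4.736 psi


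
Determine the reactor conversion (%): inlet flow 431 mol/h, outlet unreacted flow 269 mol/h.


X = (F_in - F_out) / F_in * 100
Moles reacted = 431 - 269 = 162
X = 162 / 431 * 100
= 0.3759 * 100
= 37.59 %

37.59 %


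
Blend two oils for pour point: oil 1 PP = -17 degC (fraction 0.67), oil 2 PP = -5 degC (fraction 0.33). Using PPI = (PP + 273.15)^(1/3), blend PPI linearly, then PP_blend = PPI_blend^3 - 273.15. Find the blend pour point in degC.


PPI_1 = (-17 + 273.15)^(1/3) = 6.350844
PPI_2 = (-5 + 273.15)^(1/3) = 6.448508
PPI_blend = 0.67 * 6.350844 + 0.33 * 6.448508 = 6.383073
PP_blend = 6.383073^3 - 273.15 = 260.0695 - 273.15 = -13.08

-13.08 degC


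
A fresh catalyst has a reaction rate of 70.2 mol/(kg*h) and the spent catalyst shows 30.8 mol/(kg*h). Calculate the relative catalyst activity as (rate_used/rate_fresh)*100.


Activity (%) = (rate_used / rate_fresh) * 100
rate_used = 30.8, rate_fresh = 70.2
= (30.8 / 70.2) * 100
= 0.4387 * 100 = 43.87

43.87 %


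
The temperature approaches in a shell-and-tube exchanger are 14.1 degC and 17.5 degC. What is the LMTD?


LMTD = (dT1 - dT2) / ln(dT1/dT2)
= (14.1 - 17.5) / ln(14.1 / 17.5) = -3.4 / -0.216026 = 15.74

15.74 degC


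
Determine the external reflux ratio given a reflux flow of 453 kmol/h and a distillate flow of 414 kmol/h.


Reflux ratio definition: R = L / D (liquid returned / distillate withdrawn)
L = 453 kmol/h, D = 414 kmol/h
R = 453 / 414 = 1.094

1.094


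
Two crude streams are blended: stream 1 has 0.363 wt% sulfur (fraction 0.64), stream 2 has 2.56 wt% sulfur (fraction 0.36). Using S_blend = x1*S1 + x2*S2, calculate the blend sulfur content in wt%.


Linear sulfur blending: S_blend = x1*S1 + x2*S2
Contribution 1: 0.64 * 0.363 = 0.23232 wt%
Contribution 2: 0.36 * 2.56 = 0.9216 wt%
S_blend = 0.23232 + 0.9216 = 1.15392

1.15392 wt%


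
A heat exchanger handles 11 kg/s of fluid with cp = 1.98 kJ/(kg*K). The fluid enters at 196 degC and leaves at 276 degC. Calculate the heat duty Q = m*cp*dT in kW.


Q = m_dot * cp * delta_T
delta_T = 276 - 196 = 80 K
Q = 11 * 1.98 * 80
= 21.78 * 80
= 1742.4 kW

1742.4 kW


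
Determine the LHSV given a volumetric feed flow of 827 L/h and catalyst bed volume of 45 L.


LHSV = volumetric feed rate / catalyst volume
= 827 L/h / 45 L
= 18.38 h^-1

18.38 h^-1


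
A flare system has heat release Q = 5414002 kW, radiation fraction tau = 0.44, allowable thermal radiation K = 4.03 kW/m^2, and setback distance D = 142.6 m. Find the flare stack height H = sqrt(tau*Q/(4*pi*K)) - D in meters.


tau*Q/(4*pi*K) = 0.44 * 5414002 / (4 * pi * 4.03) = 47038.8
sqrt(47038.8) = 216.884
H = 216.884 - 142.6 = 74.28

74.28 m


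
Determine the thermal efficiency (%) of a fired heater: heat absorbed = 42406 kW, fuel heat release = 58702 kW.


Furnace efficiency = Q_absorbed / Q_fuel * 100
= 42406 / 58702 * 100 = 72.24

72.24 %


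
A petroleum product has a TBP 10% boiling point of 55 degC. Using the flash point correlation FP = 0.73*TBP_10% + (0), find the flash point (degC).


FP = 0.73 * 55 + (0) = 40.15

40.15 degC


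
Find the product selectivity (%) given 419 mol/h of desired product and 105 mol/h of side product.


Selectivity = desired / (desired + undesired) * 100
Total products = 419 + 105 = 524 mol/h
S = 419 / 524 * 100
= 0.7996 * 100
= 79.96 %

79.96 %


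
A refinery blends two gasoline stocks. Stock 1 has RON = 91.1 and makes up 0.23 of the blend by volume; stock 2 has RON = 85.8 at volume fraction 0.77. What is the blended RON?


Linear blending: RON_blend = sum(vi * RONi)
Contribution 1: 0.23 * 91.1 = 20.953
Contribution 2: 0.77 * 85.8 = 66.066
RON_blend = 20.953 + 66.066 = 87.019

87.019


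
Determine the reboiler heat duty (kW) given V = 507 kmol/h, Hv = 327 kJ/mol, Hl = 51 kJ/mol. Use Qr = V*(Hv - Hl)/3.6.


Qr = 507 * (327 - 51) / 3.6 = 507 * 276 / 3.6 = 38870

38870 kW


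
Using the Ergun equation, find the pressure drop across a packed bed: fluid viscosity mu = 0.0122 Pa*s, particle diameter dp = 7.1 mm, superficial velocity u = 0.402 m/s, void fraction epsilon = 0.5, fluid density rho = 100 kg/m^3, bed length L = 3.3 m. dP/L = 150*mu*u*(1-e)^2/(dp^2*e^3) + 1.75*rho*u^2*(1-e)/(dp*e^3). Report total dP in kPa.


dp = 7.1 mm = 0.0071 m
Viscous term = 150*0.0122*0.402*(1-0.5)^2 / (0.0071^2*0.5^3) = 29187.1
Inertial term = 1.75*100*0.402^2*(1-0.5) / (0.0071*0.5^3) = 15932.8
dP/L = 29187.1 + 15932.8 = 45119.9 Pa/m
dP = 45119.9 * 3.3 / 1000 = 148.9 kPa

148.9 kPa


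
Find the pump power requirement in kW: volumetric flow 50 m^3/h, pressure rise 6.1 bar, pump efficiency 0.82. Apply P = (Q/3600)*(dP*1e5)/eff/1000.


Q = 50 / 3600 = 0.0138889 m^3/s
P = 0.0138889 * (6.1 * 1e5) / 0.82 / 1000 = 10.33

10.33 kW


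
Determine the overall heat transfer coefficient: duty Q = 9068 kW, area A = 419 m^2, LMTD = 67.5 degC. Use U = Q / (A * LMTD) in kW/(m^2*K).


From Q = U*A*LMTD, U = Q / (A * LMTD)
U = 9068 / (419 * 67.5) = 9068 / 28282.5 = 0.3206

0.3206 kW/(m^2*K)


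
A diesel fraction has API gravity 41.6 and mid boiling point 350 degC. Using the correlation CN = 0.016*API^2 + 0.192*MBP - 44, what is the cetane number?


CN = 0.016 * 41.6^2 + 0.192 * 350 - 44
CN = 27.68896 + 67.2 - 44 = 50.88896

50.88896


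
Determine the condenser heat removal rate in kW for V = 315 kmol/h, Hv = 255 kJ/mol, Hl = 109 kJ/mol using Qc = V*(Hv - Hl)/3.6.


Qc = 315 * (255 - 109) / 3.6 = 315 * 146 / 3.6 = 12780

12780 kW


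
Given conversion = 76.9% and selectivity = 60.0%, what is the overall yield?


Overall yield = conversion (%) * selectivity (%) / 100
Conversion = 76.9%, Selectivity = 60.0%
Y = 76.9 * 60.0 / 100
= 46.14 %

46.14 %


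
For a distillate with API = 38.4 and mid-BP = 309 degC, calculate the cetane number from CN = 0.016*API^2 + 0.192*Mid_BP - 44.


CN = 0.016 * 38.4^2 + 0.192 * 309 - 44
CN = 23.59296 + 59.328 - 44 = 38.92096

38.92096


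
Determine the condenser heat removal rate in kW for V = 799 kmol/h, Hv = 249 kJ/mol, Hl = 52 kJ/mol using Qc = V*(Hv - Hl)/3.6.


Qc = 799 * (249 - 52) / 3.6 = 799 * 197 / 3.6 = 43720

43720 kW


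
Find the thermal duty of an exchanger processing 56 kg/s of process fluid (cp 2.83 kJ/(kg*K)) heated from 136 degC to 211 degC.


Q = m_dot * cp * delta_T
delta_T = 211 - 136 = 75 K
Q = 56 * 2.83 * 75
= 158.48 * 75
= 11886 kW

11886 kW


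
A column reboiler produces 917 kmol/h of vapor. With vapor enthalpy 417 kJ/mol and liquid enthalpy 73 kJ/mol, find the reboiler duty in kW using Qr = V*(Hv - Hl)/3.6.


Qr = 917 * (417 - 73) / 3.6 = 917 * 344 / 3.6 = 87620

87620 kW


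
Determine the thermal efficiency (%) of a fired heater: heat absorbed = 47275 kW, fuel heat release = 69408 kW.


Furnace efficiency = Q_absorbed / Q_fuel * 100
= 47275 / 69408 * 100 = 68.11

68.11 %


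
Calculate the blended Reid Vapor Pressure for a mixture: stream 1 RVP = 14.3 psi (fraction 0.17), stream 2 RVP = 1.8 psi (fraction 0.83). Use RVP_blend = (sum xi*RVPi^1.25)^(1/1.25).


Chevron index: RVP_blend = (sum xi*RVPi^1.25)^(1/1.25)
RVP^1.25 terms: 0.17 * 14.3^1.25 + 0.83 * 1.8^1.25 = 6.45785
RVP_blend = 6.45785^(1/1.25) = 4.447

4.447 psi


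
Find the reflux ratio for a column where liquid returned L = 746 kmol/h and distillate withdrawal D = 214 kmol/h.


Reflux ratio definition: R = L / D (liquid returned / distillate withdrawn)
L = 746 kmol/h, D = 214 kmol/h
R = 746 / 214 = 3.486

3.486


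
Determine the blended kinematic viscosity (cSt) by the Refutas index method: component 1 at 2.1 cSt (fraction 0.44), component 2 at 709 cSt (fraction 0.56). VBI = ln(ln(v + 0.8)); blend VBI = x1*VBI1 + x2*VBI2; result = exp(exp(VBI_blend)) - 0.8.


Refutas method: VBN_i = 14.534*ln(ln(visc_i + 0.8)) + 10.975, blended linearly by mass fraction; since VBN is linear in VBI_i = ln(ln(visc_i + 0.8)) and the fractions sum to 1, blend VBI directly: visc = exp(exp(VBI_blend)) - 0.8
VBI_1 = ln(ln(2.1 + 0.8)) = 0.0627032
VBI_2 = ln(ln(709 + 0.8)) = 1.88175
VBI_blend = 0.44 * 0.0627032 + 0.56 * 1.88175 = 1.08137
visc_blend = exp(exp(1.08137)) - 0.8 = 18.28

18.28 cSt


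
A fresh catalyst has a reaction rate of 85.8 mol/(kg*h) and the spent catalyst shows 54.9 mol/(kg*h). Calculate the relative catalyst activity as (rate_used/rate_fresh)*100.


Activity (%) = (rate_used / rate_fresh) * 100
rate_used = 54.9, rate_fresh = 85.8
= (54.9 / 85.8) * 100
= 0.6399 * 100 = 63.99

63.99 %


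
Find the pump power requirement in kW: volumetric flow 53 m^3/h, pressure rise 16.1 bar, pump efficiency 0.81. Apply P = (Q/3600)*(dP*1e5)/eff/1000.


Q = 53 / 3600 = 0.0147222 m^3/s
P = 0.0147222 * (16.1 * 1e5) / 0.81 / 1000 = 29.26

29.26 kW


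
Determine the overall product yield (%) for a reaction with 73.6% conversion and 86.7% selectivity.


Overall yield = conversion (%) * selectivity (%) / 100
Conversion = 73.6%, Selectivity = 86.7%
Y = 73.6 * 86.7 / 100
= 63.8112 %

63.8112 %


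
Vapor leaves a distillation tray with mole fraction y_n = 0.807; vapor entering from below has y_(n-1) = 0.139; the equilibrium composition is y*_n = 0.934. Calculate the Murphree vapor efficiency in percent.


Murphree vapor efficiency: EMV = (y_n - y_(n-1)) / (y*_n - y_(n-1)) * 100
EMV = (0.807 - 0.139) / (0.934 - 0.139) * 100 = 0.668 / 0.795 * 100 = 84.03

84.03 %


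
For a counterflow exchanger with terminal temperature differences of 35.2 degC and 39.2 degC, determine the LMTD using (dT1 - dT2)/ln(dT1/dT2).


LMTD = (dT1 - dT2) / ln(dT1/dT2)
= (35.2 - 39.2) / ln(35.2 / 39.2) = -4 / -0.107631 = 37.16

37.16 degC


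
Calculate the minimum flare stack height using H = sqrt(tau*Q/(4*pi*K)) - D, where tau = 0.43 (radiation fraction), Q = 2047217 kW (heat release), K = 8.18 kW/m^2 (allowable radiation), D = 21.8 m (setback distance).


tau*Q/(4*pi*K) = 0.43 * 2047217 / (4 * pi * 8.18) = 8563.85
sqrt(8563.85) = 92.5411
H = 92.5411 - 21.8 = 70.74

70.74 m


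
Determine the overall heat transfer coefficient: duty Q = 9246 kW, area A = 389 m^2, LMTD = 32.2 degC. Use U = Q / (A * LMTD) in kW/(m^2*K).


From Q = U*A*LMTD, U = Q / (A * LMTD)
U = 9246 / (389 * 32.2) = 9246 / 12525.8 = 0.7382

0.7382 kW/(m^2*K)


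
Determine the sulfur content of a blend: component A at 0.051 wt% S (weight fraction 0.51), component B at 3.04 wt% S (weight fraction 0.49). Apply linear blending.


Linear sulfur blending: S_blend = x1*S1 + x2*S2
Contribution 1: 0.51 * 0.051 = 0.02601 wt%
Contribution 2: 0.49 * 3.04 = 1.4896 wt%
S_blend = 0.02601 + 1.4896 = 1.51561

1.51561 wt%


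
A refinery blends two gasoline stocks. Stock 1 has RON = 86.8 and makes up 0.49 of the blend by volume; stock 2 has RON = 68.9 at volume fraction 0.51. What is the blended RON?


Linear blending: RON_blend = sum(vi * RONi)
Contribution 1: 0.49 * 86.8 = 42.532
Contribution 2: 0.51 * 68.9 = 35.139
RON_blend = 42.532 + 35.139 = 77.671

77.671


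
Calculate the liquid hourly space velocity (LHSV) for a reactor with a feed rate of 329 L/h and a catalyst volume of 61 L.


LHSV = volumetric feed rate / catalyst volume
= 329 L/h / 61 L
= 5.393 h^-1

5.393 h^-1


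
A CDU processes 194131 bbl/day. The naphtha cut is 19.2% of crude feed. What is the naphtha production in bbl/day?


Crude throughput = 194131 bbl/day
Fraction yield = 19.2%
yield = throughput * fraction / 100
yield = 194131 * 19.2 / 100 = 37273.152

37273.152 bbl/day


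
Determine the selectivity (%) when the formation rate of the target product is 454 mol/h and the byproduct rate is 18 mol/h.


Selectivity = desired / (desired + undesired) * 100
Total products = 454 + 18 = 472 mol/h
S = 454 / 472 * 100
= 0.9619 * 100
= 96.19 %

96.19 %


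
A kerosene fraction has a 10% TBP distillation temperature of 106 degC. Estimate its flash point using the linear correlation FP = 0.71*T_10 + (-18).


FP = 0.71 * 106 + (-18) = 57.26

57.26 degC


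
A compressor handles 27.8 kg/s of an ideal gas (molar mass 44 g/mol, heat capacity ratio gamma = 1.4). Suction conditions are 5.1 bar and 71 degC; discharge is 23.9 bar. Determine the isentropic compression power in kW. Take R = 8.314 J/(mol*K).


Isentropic work: W = m*(gamma/(gamma-1))*(R*T1/MW)*((P2/P1)^((gamma-1)/gamma) - 1)
T1 = 71 + 273.15 = 344.15 K
Pressure ratio = 23.9 / 5.1 = 4.68627
Exponent = (1.4 - 1)/1.4 = 0.285714
(P2/P1)^exp - 1 = 4.68627^0.285714 - 1 = 0.554765
W = 27.8 * 1.4 / 0.4 * 8.314 * 344.15 / 44 * 0.554765 = 3510

3510 kW


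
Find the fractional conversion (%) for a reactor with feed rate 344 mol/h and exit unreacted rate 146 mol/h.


X = (F_in - F_out) / F_in * 100
Moles reacted = 344 - 146 = 198
X = 198 / 344 * 100
= 0.5756 * 100
= 57.56 %

57.56 %


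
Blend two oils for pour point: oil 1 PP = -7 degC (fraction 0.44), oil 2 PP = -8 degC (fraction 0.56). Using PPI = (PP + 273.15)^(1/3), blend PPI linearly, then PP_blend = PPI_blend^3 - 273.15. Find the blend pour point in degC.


PPI_1 = (-7 + 273.15)^(1/3) = 6.432436
PPI_2 = (-8 + 273.15)^(1/3) = 6.42437
PPI_blend = 0.44 * 6.432436 + 0.56 * 6.42437 = 6.427919
PP_blend = 6.427919^3 - 273.15 = 265.5897 - 273.15 = -7.56

-7.56 degC


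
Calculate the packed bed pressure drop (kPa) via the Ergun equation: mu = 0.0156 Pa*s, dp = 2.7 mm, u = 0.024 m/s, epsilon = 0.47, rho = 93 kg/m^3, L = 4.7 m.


dp = 2.7 mm = 0.0027 m
Viscous term = 150*0.0156*0.024*(1-0.47)^2 / (0.0027^2*0.47^3) = 20842.9
Inertial term = 1.75*93*0.024^2*(1-0.47) / (0.0027*0.47^3) = 177.24
dP/L = 20842.9 + 177.24 = 21020.1 Pa/m
dP = 21020.1 * 4.7 / 1000 = 98.79 kPa

98.79 kPa


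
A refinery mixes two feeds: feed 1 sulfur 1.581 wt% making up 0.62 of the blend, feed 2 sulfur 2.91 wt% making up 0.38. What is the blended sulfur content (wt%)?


Linear sulfur blending: S_blend = x1*S1 + x2*S2
Contribution 1: 0.62 * 1.581 = 0.98022 wt%
Contribution 2: 0.38 * 2.91 = 1.1058 wt%
S_blend = 0.98022 + 1.1058 = 2.08602

2.08602 wt%


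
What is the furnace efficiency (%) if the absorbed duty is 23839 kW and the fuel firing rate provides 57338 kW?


Furnace efficiency = Q_absorbed / Q_fuel * 100
= 23839 / 57338 * 100 = 41.58

41.58 %


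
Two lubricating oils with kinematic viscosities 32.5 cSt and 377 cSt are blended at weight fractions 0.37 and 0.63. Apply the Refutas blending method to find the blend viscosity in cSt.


Refutas method: VBN_i = 14.534*ln(ln(visc_i + 0.8)) + 10.975, blended linearly by mass fraction; since VBN is linear in VBI_i = ln(ln(visc_i + 0.8)) and the fractions sum to 1, blend VBI directly: visc = exp(exp(VBI_blend)) - 0.8
VBI_1 = ln(ln(32.5 + 0.8)) = 1.25435
VBI_2 = ln(ln(377 + 0.8)) = 1.78076
VBI_blend = 0.37 * 1.25435 + 0.63 * 1.78076 = 1.58599
visc_blend = exp(exp(1.58599)) - 0.8 = 131.4

131.4 cSt


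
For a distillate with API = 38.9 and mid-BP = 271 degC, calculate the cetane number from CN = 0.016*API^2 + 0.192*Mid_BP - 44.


CN = 0.016 * 38.9^2 + 0.192 * 271 - 44
CN = 24.21136 + 52.032 - 44 = 32.24336

32.24336


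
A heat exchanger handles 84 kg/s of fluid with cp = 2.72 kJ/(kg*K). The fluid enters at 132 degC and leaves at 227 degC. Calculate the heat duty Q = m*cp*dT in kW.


Q = m_dot * cp * delta_T
delta_T = 227 - 132 = 95 K
Q = 84 * 2.72 * 95
= 228.48 * 95
= 21705.6 kW

21705.6 kW


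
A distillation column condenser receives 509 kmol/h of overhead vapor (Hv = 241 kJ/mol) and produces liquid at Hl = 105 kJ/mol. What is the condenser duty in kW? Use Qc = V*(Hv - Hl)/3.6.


Qc = 509 * (241 - 105) / 3.6 = 509 * 136 / 3.6 = 19230

19230 kW


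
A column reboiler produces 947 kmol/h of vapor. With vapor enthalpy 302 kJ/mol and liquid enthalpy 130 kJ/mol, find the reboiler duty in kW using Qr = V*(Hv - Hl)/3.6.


Qr = 947 * (302 - 130) / 3.6 = 947 * 172 / 3.6 = 45250

45250 kW


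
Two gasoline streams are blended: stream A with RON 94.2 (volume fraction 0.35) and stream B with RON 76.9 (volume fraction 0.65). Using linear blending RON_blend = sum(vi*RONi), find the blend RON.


Linear blending: RON_blend = sum(vi * RONi)
Contribution 1: 0.35 * 94.2 = 32.97
Contribution 2: 0.65 * 76.9 = 49.985
RON_blend = 32.97 + 49.985 = 82.955

82.955


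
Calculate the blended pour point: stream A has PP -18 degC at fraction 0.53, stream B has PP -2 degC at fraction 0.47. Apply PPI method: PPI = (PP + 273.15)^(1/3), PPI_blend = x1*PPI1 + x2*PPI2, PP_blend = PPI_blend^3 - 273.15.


PPI_1 = (-18 + 273.15)^(1/3) = 6.342569
PPI_2 = (-2 + 273.15)^(1/3) = 6.472467
PPI_blend = 0.53 * 6.342569 + 0.47 * 6.472467 = 6.403621
PP_blend = 6.403621^3 - 273.15 = 262.5892 - 273.15 = -10.56

-10.56 degC


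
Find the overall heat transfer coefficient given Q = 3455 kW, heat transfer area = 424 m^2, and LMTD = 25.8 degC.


From Q = U*A*LMTD, U = Q / (A * LMTD)
U = 3455 / (424 * 25.8) = 3455 / 10939.2 = 0.3158

0.3158 kW/(m^2*K)


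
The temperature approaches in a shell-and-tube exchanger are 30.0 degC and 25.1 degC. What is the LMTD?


LMTD = (dT1 - dT2) / ln(dT1/dT2)
= (30.0 - 25.1) / ln(30.0 / 25.1) = 4.9 / 0.17833 = 27.48

27.48 degC


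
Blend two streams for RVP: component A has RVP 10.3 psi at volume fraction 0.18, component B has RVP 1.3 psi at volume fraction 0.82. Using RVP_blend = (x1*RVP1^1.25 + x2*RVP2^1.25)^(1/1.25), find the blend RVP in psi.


Chevron index: RVP_blend = (sum xi*RVPi^1.25)^(1/1.25)
RVP^1.25 terms: 0.18 * 10.3^1.25 + 0.82 * 1.3^1.25 = 4.45965
RVP_blend = 4.45965^(1/1.25) = 3.307

3.307 psi


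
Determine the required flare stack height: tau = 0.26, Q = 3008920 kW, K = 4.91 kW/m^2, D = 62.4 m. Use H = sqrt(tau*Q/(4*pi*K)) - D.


tau*Q/(4*pi*K) = 0.26 * 3008920 / (4 * pi * 4.91) = 12679.2
sqrt(12679.2) = 112.602
H = 112.602 - 62.4 = 50.20

50.20 m


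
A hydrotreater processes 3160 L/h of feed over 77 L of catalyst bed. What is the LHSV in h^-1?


LHSV = volumetric feed rate / catalyst volume
= 3160 L/h / 77 L
= 41.04 h^-1

41.04 h^-1


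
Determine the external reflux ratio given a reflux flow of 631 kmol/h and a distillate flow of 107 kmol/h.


Reflux ratio definition: R = L / D (liquid returned / distillate withdrawn)
L = 631 kmol/h, D = 107 kmol/h
R = 631 / 107 = 5.897

5.897


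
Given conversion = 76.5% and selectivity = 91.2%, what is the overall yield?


Overall yield = conversion (%) * selectivity (%) / 100
Conversion = 76.5%, Selectivity = 91.2%
Y = 76.5 * 91.2 / 100
= 69.768 %

69.768 %


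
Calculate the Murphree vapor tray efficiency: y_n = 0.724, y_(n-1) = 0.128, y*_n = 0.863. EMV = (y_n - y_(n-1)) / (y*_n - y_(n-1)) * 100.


Murphree vapor efficiency: EMV = (y_n - y_(n-1)) / (y*_n - y_(n-1)) * 100
EMV = (0.724 - 0.128) / (0.863 - 0.128) * 100 = 0.596 / 0.735 * 100 = 81.09

81.09 %


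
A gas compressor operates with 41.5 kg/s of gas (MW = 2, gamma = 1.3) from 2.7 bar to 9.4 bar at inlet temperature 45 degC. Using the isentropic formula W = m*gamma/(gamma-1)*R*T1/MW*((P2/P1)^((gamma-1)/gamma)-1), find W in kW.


Isentropic work: W = m*(gamma/(gamma-1))*(R*T1/MW)*((P2/P1)^((gamma-1)/gamma) - 1)
T1 = 45 + 273.15 = 318.15 K
Pressure ratio = 9.4 / 2.7 = 3.48148
Exponent = (1.3 - 1)/1.3 = 0.230769
(P2/P1)^exp - 1 = 3.48148^0.230769 - 1 = 0.33359
W = 41.5 * 1.3 / 0.3 * 8.314 * 318.15 / 2 * 0.33359 = 79340

79340 kW


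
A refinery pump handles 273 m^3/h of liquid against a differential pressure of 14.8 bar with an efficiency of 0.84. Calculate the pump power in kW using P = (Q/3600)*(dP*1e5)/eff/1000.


Q = 273 / 3600 = 0.0758333 m^3/s
P = 0.0758333 * (14.8 * 1e5) / 0.84 / 1000 = 133.6

133.6 kW


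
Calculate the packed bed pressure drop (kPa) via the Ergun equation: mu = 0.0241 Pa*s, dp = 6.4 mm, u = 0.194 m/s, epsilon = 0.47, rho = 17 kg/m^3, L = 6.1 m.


dp = 6.4 mm = 0.0064 m
Viscous term = 150*0.0241*0.194*(1-0.47)^2 / (0.0064^2*0.47^3) = 46324.2
Inertial term = 1.75*17*0.194^2*(1-0.47) / (0.0064*0.47^3) = 893.085
dP/L = 46324.2 + 893.085 = 47217.3 Pa/m
dP = 47217.3 * 6.1 / 1000 = 288.0 kPa

288.0 kPa


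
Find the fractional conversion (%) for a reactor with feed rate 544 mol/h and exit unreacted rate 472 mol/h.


X = (F_in - F_out) / F_in * 100
Moles reacted = 544 - 472 = 72
X = 72 / 544 * 100
= 0.1324 * 100
= 13.24 %

13.24 %


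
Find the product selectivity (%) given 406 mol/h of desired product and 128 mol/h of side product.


Selectivity = desired / (desired + undesired) * 100
Total products = 406 + 128 = 534 mol/h
S = 406 / 534 * 100
= 0.7603 * 100
= 76.03 %

76.03 %


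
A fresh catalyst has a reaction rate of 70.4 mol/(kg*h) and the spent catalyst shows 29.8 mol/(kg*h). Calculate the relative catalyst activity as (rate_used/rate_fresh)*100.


Activity (%) = (rate_used / rate_fresh) * 100
rate_used = 29.8, rate_fresh = 70.4
= (29.8 / 70.4) * 100
= 0.4233 * 100 = 42.33

42.33 %


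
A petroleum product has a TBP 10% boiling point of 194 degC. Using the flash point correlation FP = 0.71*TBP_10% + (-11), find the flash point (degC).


FP = 0.71 * 194 + (-11) = 126.74

126.74 degC


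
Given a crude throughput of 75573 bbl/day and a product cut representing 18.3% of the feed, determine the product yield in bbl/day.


Crude throughput = 75573 bbl/day
Fraction yield = 18.3%
yield = throughput * fraction / 100
yield = 75573 * 18.3 / 100 = 13829.859

13829.859 bbl/day


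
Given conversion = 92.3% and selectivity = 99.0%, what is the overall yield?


Overall yield = conversion (%) * selectivity (%) / 100
Conversion = 92.3%, Selectivity = 99.0%
Y = 92.3 * 99.0 / 100
= 91.377 %

91.377 %


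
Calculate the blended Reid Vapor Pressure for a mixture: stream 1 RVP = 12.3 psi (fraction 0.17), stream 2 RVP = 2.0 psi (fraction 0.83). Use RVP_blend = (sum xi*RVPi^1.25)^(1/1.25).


Chevron index: RVP_blend = (sum xi*RVPi^1.25)^(1/1.25)
RVP^1.25 terms: 0.17 * 12.3^1.25 + 0.83 * 2.0^1.25 = 5.88997
RVP_blend = 5.88997^(1/1.25) = 4.131

4.131 psi


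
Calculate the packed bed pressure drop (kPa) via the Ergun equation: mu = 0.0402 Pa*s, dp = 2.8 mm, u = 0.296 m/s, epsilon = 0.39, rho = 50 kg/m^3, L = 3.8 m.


dp = 2.8 mm = 0.0028 m
Viscous term = 150*0.0402*0.296*(1-0.39)^2 / (0.0028^2*0.39^3) = 1428100
Inertial term = 1.75*50*0.296^2*(1-0.39) / (0.0028*0.39^3) = 28155.9
dP/L = 1428100 + 28155.9 = 1456260 Pa/m
dP = 1456260 * 3.8 / 1000 = 5534 kPa

5534 kPa


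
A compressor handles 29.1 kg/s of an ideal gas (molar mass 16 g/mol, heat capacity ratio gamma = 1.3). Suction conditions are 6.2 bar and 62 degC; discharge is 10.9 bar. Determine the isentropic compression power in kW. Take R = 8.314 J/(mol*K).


Isentropic work: W = m*(gamma/(gamma-1))*(R*T1/MW)*((P2/P1)^((gamma-1)/gamma) - 1)
T1 = 62 + 273.15 = 335.15 K
Pressure ratio = 10.9 / 6.2 = 1.75806
Exponent = (1.3 - 1)/1.3 = 0.230769
(P2/P1)^exp - 1 = 1.75806^0.230769 - 1 = 0.139059
W = 29.1 * 1.3 / 0.3 * 8.314 * 335.15 / 16 * 0.139059 = 3054

3054 kW


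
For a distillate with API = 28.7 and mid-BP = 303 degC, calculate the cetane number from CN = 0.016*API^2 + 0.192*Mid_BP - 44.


CN = 0.016 * 28.7^2 + 0.192 * 303 - 44
CN = 13.17904 + 58.176 - 44 = 27.35504

27.35504


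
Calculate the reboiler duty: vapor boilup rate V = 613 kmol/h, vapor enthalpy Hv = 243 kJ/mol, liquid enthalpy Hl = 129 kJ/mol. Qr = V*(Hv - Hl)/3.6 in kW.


Qr = 613 * (243 - 129) / 3.6 = 613 * 114 / 3.6 = 19410

19410 kW


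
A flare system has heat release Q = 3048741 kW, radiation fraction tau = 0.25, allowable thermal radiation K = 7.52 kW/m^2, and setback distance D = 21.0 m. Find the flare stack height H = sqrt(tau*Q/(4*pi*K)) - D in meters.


tau*Q/(4*pi*K) = 0.25 * 3048741 / (4 * pi * 7.52) = 8065.53
sqrt(8065.53) = 89.8083
H = 89.8083 - 21.0 = 68.81

68.81 m


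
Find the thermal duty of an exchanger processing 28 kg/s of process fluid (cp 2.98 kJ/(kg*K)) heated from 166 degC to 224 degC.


Q = m_dot * cp * delta_T
delta_T = 224 - 166 = 58 K
Q = 28 * 2.98 * 58
= 83.44 * 58
= 4839.52 kW

4839.52 kW


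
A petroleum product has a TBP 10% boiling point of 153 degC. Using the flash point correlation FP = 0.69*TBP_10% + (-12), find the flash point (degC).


FP = 0.69 * 153 + (-12) = 93.57

93.57 degC


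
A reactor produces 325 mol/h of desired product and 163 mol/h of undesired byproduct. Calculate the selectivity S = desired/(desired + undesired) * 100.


Selectivity = desired / (desired + undesired) * 100
Total products = 325 + 163 = 488 mol/h
S = 325 / 488 * 100
= 0.6660 * 100
= 66.60 %

66.60 %


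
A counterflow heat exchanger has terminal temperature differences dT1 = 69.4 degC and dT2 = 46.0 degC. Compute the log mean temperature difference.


LMTD = (dT1 - dT2) / ln(dT1/dT2)
= (69.4 - 46.0) / ln(69.4 / 46.0) = 23.4 / 0.411245 = 56.90

56.90 degC


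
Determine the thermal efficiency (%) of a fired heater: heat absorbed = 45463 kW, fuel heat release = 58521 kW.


Furnace efficiency = Q_absorbed / Q_fuel * 100
= 45463 / 58521 * 100 = 77.69

77.69 %


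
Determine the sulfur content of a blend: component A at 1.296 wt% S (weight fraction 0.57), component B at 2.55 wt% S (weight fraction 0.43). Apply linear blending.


Linear sulfur blending: S_blend = x1*S1 + x2*S2
Contribution 1: 0.57 * 1.296 = 0.73872 wt%
Contribution 2: 0.43 * 2.55 = 1.0965 wt%
S_blend = 0.73872 + 1.0965 = 1.83522

1.83522 wt%


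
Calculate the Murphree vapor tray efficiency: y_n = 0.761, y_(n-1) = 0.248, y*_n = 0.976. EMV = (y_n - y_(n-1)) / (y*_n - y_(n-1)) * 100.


Murphree vapor efficiency: EMV = (y_n - y_(n-1)) / (y*_n - y_(n-1)) * 100
EMV = (0.761 - 0.248) / (0.976 - 0.248) * 100 = 0.513 / 0.728 * 100 = 70.47

70.47 %


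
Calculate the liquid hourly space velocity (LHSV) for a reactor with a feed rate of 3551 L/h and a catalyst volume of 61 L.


LHSV = volumetric feed rate / catalyst volume
= 3551 L/h / 61 L
= 58.21 h^-1

58.21 h^-1


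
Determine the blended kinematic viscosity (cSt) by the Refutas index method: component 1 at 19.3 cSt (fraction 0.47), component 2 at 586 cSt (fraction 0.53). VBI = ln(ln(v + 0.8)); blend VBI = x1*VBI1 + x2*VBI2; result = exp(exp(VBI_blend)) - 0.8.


Refutas method: VBN_i = 14.534*ln(ln(visc_i + 0.8)) + 10.975, blended linearly by mass fraction; since VBN is linear in VBI_i = ln(ln(visc_i + 0.8)) and the fractions sum to 1, blend VBI directly: visc = exp(exp(VBI_blend)) - 0.8
VBI_1 = ln(ln(19.3 + 0.8)) = 1.09885
VBI_2 = ln(ln(586 + 0.8)) = 1.85233
VBI_blend = 0.47 * 1.09885 + 0.53 * 1.85233 = 1.49819
visc_blend = exp(exp(1.49819)) - 0.8 = 86.87

86.87 cSt


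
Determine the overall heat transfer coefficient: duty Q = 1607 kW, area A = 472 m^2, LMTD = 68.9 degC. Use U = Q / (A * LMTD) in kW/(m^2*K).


From Q = U*A*LMTD, U = Q / (A * LMTD)
U = 1607 / (472 * 68.9) = 1607 / 32520.8 = 0.04941

0.04941 kW/(m^2*K)


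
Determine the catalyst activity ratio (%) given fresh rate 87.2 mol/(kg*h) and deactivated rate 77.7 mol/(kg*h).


Activity (%) = (rate_used / rate_fresh) * 100
rate_used = 77.7, rate_fresh = 87.2
= (77.7 / 87.2) * 100
= 0.8911 * 100 = 89.11

89.11 %


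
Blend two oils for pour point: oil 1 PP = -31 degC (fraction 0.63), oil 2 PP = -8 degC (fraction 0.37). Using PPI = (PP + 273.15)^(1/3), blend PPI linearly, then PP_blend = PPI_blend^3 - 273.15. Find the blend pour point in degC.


PPI_1 = (-31 + 273.15)^(1/3) = 6.232967
PPI_2 = (-8 + 273.15)^(1/3) = 6.42437
PPI_blend = 0.63 * 6.232967 + 0.37 * 6.42437 = 6.303786
PP_blend = 6.303786^3 - 273.15 = 250.4981 - 273.15 = -22.65

-22.65 degC


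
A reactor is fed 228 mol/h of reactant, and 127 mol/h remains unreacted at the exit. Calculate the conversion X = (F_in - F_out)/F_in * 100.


X = (F_in - F_out) / F_in * 100
Moles reacted = 228 - 127 = 101
X = 101 / 228 * 100
= 0.4430 * 100
= 44.30 %

44.30 %


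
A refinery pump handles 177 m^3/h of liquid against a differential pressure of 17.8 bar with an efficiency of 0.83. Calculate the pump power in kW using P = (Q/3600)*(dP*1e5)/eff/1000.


Q = 177 / 3600 = 0.0491667 m^3/s
P = 0.0491667 * (17.8 * 1e5) / 0.83 / 1000 = 105.4

105.4 kW


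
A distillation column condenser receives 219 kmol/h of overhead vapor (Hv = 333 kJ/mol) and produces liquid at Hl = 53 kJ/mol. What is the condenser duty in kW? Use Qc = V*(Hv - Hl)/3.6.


Qc = 219 * (333 - 53) / 3.6 = 219 * 280 / 3.6 = 17030

17030 kW


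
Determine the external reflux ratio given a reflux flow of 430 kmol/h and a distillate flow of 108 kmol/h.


Reflux ratio definition: R = L / D (liquid returned / distillate withdrawn)
L = 430 kmol/h, D = 108 kmol/h
R = 430 / 108 = 3.981

3.981


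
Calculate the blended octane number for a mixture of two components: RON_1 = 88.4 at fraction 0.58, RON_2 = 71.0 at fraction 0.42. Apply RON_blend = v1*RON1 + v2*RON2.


Linear blending: RON_blend = sum(vi * RONi)
Contribution 1: 0.58 * 88.4 = 51.272
Contribution 2: 0.42 * 71.0 = 29.82
RON_blend = 51.272 + 29.82 = 81.092

81.092


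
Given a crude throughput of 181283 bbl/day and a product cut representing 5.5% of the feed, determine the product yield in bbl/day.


Crude throughput = 181283 bbl/day
Fraction yield = 5.5%
yield = throughput * fraction / 100
yield = 181283 * 5.5 / 100 = 9970.565

9970.565 bbl/day


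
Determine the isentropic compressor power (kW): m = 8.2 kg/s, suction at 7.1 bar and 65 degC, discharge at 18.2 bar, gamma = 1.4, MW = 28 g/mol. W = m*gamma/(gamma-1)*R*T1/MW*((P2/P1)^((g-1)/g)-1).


Isentropic work: W = m*(gamma/(gamma-1))*(R*T1/MW)*((P2/P1)^((gamma-1)/gamma) - 1)
T1 = 65 + 273.15 = 338.15 K
Pressure ratio = 18.2 / 7.1 = 2.56338
Exponent = (1.4 - 1)/1.4 = 0.285714
(P2/P1)^exp - 1 = 2.56338^0.285714 - 1 = 0.30859
W = 8.2 * 1.4 / 0.4 * 8.314 * 338.15 / 28 * 0.30859 = 889.3

889.3 kW


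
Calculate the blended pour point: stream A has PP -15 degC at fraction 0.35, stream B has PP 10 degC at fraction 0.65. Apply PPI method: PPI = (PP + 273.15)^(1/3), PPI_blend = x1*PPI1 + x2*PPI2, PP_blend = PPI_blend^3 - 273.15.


PPI_1 = (-15 + 273.15)^(1/3) = 6.36733
PPI_2 = (10 + 273.15)^(1/3) = 6.566574
PPI_blend = 0.35 * 6.36733 + 0.65 * 6.566574 = 6.496839
PP_blend = 6.496839^3 - 273.15 = 274.2245 - 273.15 = 1.07

1.07 degC


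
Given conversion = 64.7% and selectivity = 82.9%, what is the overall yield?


Overall yield = conversion (%) * selectivity (%) / 100
Conversion = 64.7%, Selectivity = 82.9%
Y = 64.7 * 82.9 / 100
= 53.6363 %

53.6363 %


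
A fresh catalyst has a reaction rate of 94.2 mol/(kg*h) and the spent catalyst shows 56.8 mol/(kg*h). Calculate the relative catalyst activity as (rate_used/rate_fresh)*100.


Activity (%) = (rate_used / rate_fresh) * 100
rate_used = 56.8, rate_fresh = 94.2
= (56.8 / 94.2) * 100
= 0.6030 * 100 = 60.30

60.30 %


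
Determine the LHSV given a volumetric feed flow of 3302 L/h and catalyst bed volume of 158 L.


LHSV = volumetric feed rate / catalyst volume
= 3302 L/h / 158 L
= 20.90 h^-1

20.90 h^-1


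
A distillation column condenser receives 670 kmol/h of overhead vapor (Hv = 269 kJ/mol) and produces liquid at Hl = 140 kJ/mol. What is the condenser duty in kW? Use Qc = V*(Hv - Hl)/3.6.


Qc = 670 * (269 - 140) / 3.6 = 670 * 129 / 3.6 = 24010

24010 kW


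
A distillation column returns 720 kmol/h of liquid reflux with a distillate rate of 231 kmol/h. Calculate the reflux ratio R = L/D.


Reflux ratio definition: R = L / D (liquid returned / distillate withdrawn)
L = 720 kmol/h, D = 231 kmol/h
R = 720 / 231 = 3.117

3.117
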